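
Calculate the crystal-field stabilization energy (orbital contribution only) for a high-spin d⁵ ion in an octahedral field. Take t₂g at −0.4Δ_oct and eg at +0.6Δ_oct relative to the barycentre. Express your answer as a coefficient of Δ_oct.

0.0 Δ_oct

Configuration: t₂g³ eg².
CFSE = 3(-0.4Δ_oct) + 2(0.6Δ_oct) = -1.2Δ_oct + 1.2Δ_oct = 0.0Δ_oct.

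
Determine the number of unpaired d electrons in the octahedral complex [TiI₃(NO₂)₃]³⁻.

Ligand charges: 3×(-1) from I⁻ and 3×(-1) from NO₂⁻ sum to -6; with overall charge -3, Ti is +3.
Group 4 minus oxidation state +3 gives a d¹ configuration for Ti³⁺.
Configuration: t₂g¹ eg⁰, giving 1 unpaired electron.

1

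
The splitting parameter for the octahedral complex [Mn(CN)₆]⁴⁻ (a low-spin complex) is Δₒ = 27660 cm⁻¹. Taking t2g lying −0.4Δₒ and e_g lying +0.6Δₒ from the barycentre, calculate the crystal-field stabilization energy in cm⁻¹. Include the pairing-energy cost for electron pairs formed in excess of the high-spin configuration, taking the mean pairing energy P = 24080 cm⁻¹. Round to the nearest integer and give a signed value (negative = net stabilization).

-7160

Each CN⁻ contributes -1; 6 × (-1) = -6. With overall charge -4, Mn is in the +2 oxidation state.
Mn²⁺: group 7, so d-count = 7 − 2 = 5.
Configuration: t2g^5 e_g^0.
CFSE(orbital) = 5×(-0.4Δₒ) + 0×(0.6Δₒ) = -2.0Δₒ; with Δₒ = 27660 cm⁻¹ that is -55320 cm⁻¹.
High-spin d⁵ would be t2g^3 e_g^2 with 0 pairs; low-spin has 2, so 2 excess pairs cost +2P = +48160 cm⁻¹.
Overall CFSE = -55320 + 48160 = -7160 cm⁻¹.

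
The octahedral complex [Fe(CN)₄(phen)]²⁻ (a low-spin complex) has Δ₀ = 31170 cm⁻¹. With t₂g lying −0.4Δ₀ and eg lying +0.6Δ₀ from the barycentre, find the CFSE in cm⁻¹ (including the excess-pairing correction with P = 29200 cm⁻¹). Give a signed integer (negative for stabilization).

Ligand charges: 4×(-1) from CN⁻ and 1×(+0) from phen sum to -4; with overall charge -2, Fe is +2.
Fe²⁺: group 8, so d-count = 8 − 2 = 6.
Configuration: t₂g⁶ eg⁰.
CFSE(orbital) = 6×(-0.4Δ₀) + 0×(0.6Δ₀) = -2.4Δ₀; with Δ₀ = 31170 cm⁻¹ that is -74808 cm⁻¹.
Pairing penalty: 3 pairs vs 1 in the high-spin reference → 2 extra × P = 58400 cm⁻¹.
Overall CFSE = -74808 + 58400 = -16408 cm⁻¹.

-16408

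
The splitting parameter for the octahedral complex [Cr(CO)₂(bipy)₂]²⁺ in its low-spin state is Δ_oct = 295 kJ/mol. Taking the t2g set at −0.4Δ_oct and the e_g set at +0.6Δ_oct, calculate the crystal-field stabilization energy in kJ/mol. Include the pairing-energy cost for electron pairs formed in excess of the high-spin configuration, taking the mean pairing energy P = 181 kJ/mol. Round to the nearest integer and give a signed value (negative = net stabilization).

Ligand charges: 2×(+0) from CO and 2×(+0) from bipy sum to +0; with overall charge +2, Cr is +2.
Cr²⁺: group 6, so d-count = 6 − 2 = 4.
Configuration: t2g^4 e_g^0.
Orbital CFSE = 4(-0.4) + 0(0.6) = -1.6Δ_oct = -1.6 × 295 = -472 kJ/mol.
Pairing penalty: 1 pair vs 0 in the high-spin reference → 1 extra × P = 181 kJ/mol.
Overall CFSE = -472 + 181 = -291 kJ/mol.

-291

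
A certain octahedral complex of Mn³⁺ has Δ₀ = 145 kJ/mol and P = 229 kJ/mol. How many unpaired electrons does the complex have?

Mn sits in group 7; removing 3 electrons leaves Mn³⁺ with 7 − 3 = 4 d electrons.
Since Δ₀ = 145 kJ/mol < P = 229 kJ/mol, the complex adopts the high-spin configuration.
Configuration: t2g^3 e_g^1.
Unpaired electrons: 4.

4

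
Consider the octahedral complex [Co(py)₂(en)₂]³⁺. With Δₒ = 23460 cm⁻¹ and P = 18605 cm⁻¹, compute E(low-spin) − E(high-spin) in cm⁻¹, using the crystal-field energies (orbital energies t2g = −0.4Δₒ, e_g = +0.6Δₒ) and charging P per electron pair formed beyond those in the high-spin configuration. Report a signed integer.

-9710

Ligand charges: 2×(+0) from py and 2×(+0) from en sum to +0; with overall charge +3, Co is +3.
Co is in group 9, so Co³⁺ is d⁶ (9 − 3 = 6).
High-spin: t2g^4 e_g^2, CFSE = -0.4Δₒ = -9384 cm⁻¹.
For low-spin the configuration is t2g^6 e_g^0: orbital energy -2.4 × 23460 = -56304 cm⁻¹, and 2 additional pairs relative to high-spin add 37210 cm⁻¹, giving -19094 cm⁻¹.
Thus E(LS) − E(HS) = -9710 cm⁻¹.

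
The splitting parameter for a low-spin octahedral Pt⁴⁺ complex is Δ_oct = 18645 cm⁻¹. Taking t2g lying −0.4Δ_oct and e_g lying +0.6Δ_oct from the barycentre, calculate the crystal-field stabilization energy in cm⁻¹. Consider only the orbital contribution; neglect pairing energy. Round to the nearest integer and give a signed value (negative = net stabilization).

-44748

Pt⁴⁺: group 10, so d-count = 10 − 4 = 6.
Electron filling gives t2g^6 e_g^0.
Orbital CFSE = 6(-0.4) + 0(0.6) = -2.4Δ_oct = -2.4 × 18645 = -44748 cm⁻¹.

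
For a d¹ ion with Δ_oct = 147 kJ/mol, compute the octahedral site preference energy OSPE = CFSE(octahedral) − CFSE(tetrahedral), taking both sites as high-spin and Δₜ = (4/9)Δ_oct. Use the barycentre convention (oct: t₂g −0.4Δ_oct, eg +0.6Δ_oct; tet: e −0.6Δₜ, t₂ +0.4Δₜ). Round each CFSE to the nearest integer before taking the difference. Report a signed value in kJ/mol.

-20

Octahedral high-spin t₂g¹ eg⁰: CFSE = -0.4 × 147 = -59 kJ/mol.
In a tetrahedral site the filling is e¹ t₂⁰: CFSE(tet) = -0.6Δₜ = -0.6 × (4/9)(147) = -39 kJ/mol.
OSPE = CFSE(oct) − CFSE(tet) = -59 − (-39) = -20 kJ/mol.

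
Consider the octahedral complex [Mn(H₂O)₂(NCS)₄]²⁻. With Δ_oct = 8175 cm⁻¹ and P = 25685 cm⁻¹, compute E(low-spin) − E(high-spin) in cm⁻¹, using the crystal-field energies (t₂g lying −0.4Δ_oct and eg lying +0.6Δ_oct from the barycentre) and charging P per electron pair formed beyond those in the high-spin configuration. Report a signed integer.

35020

Ligand charges: 2×(+0) from H₂O and 4×(-1) from NCS⁻ sum to -4; with overall charge -2, Mn is +2.
Mn sits in group 7; removing 2 electrons leaves Mn²⁺ with 7 − 2 = 5 d electrons.
High-spin: t₂g³ eg², CFSE = 0.0Δ_oct = 0 cm⁻¹.
Low-spin: t₂g⁵ eg⁰, orbital CFSE = -2.0Δ_oct = -16350 cm⁻¹; plus 2 excess pairs × P = +51370 cm⁻¹; total 35020 cm⁻¹.
Thus E(LS) − E(HS) = 35020 cm⁻¹.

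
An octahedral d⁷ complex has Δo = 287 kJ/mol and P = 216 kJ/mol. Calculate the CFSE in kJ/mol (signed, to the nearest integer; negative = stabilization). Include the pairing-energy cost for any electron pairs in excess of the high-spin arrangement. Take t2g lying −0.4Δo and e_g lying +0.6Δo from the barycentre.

Since Δo = 287 kJ/mol > P = 216 kJ/mol, the complex adopts the low-spin configuration.
Filling d⁷ accordingly: t2g^6 e_g^1.
Orbital CFSE = -1.8Δo = -1.8 × 287 = -517 kJ/mol.
Excess pairs vs high-spin: 3 − 2 = 1; pairing cost = +216 kJ/mol.
Net CFSE = -517 + 216 = -301 kJ/mol.

-301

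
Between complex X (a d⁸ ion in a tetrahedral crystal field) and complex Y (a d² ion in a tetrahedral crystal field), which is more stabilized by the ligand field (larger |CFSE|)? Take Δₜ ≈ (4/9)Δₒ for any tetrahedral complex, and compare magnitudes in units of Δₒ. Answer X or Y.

Y

X: Tetrahedral splitting is small, so the complex is high-spin; e^4 t2^4, CFSE = -0.8Δₜ ≈ -0.36Δₒ.
Y: With tetrahedral geometry the complex is necessarily high-spin; e^2 t2^0, CFSE = -1.2Δₜ ≈ -0.53Δₒ.
So Y has the larger |CFSE|.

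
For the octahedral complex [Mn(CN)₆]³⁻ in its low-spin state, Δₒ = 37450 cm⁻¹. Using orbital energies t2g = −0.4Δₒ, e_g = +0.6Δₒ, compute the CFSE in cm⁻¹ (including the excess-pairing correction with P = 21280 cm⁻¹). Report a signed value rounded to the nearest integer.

Each CN⁻ contributes -1; 6 × (-1) = -6. With overall charge -3, Mn is in the +3 oxidation state.
Mn³⁺: group 7, so d-count = 7 − 3 = 4.
Configuration: t2g^4 e_g^0.
CFSE(orbital) = 4×(-0.4Δₒ) + 0×(0.6Δₒ) = -1.6Δₒ; with Δₒ = 37450 cm⁻¹ that is -59920 cm⁻¹.
Pairing penalty: 1 pair vs 0 in the high-spin reference → 1 extra × P = 21280 cm⁻¹.
Net CFSE = -59920 + 21280 = -38640 cm⁻¹.

-38640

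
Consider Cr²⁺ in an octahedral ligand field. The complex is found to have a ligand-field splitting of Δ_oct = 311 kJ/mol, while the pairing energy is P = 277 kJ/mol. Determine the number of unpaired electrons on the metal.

Cr sits in group 6; removing 2 electrons leaves Cr²⁺ with 6 − 2 = 4 d electrons.
Since Δ_oct = 311 kJ/mol > P = 277 kJ/mol, the complex adopts the low-spin configuration.
Configuration: t₂g⁴ eg⁰.
Unpaired electrons: 2.

2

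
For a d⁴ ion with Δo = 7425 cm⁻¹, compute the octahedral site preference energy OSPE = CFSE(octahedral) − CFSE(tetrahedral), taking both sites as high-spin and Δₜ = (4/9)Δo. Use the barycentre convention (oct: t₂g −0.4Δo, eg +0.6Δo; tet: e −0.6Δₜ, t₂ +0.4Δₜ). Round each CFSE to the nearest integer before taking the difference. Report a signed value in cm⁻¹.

-3135

In an octahedral site d⁴ (HS) is t₂g³ eg¹, giving CFSE(oct) = -0.6Δo = -4455 cm⁻¹.
In a tetrahedral site the filling is e² t₂²: CFSE(tet) = -0.4Δₜ = -0.4 × (4/9)(7425) = -1320 cm⁻¹.
OSPE = CFSE(oct) − CFSE(tet) = -4455 − (-1320) = -3135 cm⁻¹.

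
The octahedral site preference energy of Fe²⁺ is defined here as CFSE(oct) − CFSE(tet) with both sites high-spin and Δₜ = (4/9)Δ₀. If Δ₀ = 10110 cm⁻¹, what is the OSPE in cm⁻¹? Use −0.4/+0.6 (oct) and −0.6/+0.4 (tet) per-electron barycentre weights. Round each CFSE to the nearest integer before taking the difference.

-1348

Fe is in group 8, so Fe²⁺ is d⁶ (8 − 2 = 6).
Octahedral high-spin t2g^4 e_g^2: CFSE = -0.4 × 10110 = -4044 cm⁻¹.
In a tetrahedral site the filling is e^3 t2^3: CFSE(tet) = -0.6Δₜ = -0.6 × (4/9)(10110) = -2696 cm⁻¹.
OSPE = -4044 − (-2696) = -1348 cm⁻¹.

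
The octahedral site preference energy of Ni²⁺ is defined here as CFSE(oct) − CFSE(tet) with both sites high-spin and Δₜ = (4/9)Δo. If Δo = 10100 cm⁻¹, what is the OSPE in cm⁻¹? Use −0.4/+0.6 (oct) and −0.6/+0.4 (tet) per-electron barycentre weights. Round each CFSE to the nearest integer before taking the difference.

Ni is in group 10, so Ni²⁺ is d⁸ (10 − 2 = 8).
Octahedral (high-spin): t2g^6 e_g^2, CFSE = 6(−0.4) + 2(+0.6) = -1.2Δo = -1.2 × 10100 = -12120 cm⁻¹.
Tetrahedral: e^4 t2^4, CFSE = 4(−0.6) + 4(+0.4) = -0.8Δₜ = -0.8 × (4/9) × 10100 = -3591 cm⁻¹.
Subtracting, OSPE = -12120 − (-3591) = -8529 cm⁻¹.

-8529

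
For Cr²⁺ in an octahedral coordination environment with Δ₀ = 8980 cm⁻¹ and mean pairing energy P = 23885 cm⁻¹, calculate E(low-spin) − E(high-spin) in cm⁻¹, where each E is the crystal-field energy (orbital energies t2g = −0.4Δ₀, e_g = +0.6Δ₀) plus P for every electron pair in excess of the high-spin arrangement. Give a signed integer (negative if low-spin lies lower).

14905

Cr sits in group 6; removing 2 electrons leaves Cr²⁺ with 6 − 2 = 4 d electrons.
High-spin: t2g^3 e_g^1, CFSE = -0.6Δ₀ = -5388 cm⁻¹.
For low-spin the configuration is t2g^4 e_g^0: orbital energy -1.6 × 8980 = -14368 cm⁻¹, and 1 additional pair relative to high-spin adds 23885 cm⁻¹, giving 9517 cm⁻¹.
E(LS) − E(HS) = 9517 − (-5388) = 14905 cm⁻¹.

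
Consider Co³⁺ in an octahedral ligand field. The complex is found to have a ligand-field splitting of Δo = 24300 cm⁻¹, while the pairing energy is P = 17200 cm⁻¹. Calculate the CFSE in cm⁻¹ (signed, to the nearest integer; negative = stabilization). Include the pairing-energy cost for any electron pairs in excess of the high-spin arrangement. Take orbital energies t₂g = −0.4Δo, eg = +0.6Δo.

Co³⁺: group 9, so d-count = 9 − 3 = 6.
Since Δo = 24300 cm⁻¹ > P = 17200 cm⁻¹, the complex adopts the low-spin configuration.
Configuration: t₂g⁶ eg⁰.
Orbital CFSE = -2.4Δo = -2.4 × 24300 = -58320 cm⁻¹.
Excess pairs vs high-spin: 3 − 1 = 2; pairing cost = +34400 cm⁻¹.
Net CFSE = -58320 + 34400 = -23920 cm⁻¹.

-23920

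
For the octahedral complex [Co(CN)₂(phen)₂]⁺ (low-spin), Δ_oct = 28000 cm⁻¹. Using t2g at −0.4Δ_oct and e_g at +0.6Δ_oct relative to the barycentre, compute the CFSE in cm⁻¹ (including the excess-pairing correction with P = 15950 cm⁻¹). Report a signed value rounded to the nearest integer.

-35300

Ligand charges: 2×(-1) from CN⁻ and 2×(+0) from phen sum to -2; with overall charge +1, Co is +3.
Group 9 minus oxidation state +3 gives a d⁶ configuration for Co³⁺.
The d⁶ electrons fill as t2g^6 e_g^0.
CFSE(orbital) = 6×(-0.4Δ_oct) + 0×(0.6Δ_oct) = -2.4Δ_oct; with Δ_oct = 28000 cm⁻¹ that is -67200 cm⁻¹.
High-spin d⁶ would be t2g^4 e_g^2 with 1 pair; low-spin has 3, so 2 excess pairs cost +2P = +31900 cm⁻¹.
Overall CFSE = -67200 + 31900 = -35300 cm⁻¹.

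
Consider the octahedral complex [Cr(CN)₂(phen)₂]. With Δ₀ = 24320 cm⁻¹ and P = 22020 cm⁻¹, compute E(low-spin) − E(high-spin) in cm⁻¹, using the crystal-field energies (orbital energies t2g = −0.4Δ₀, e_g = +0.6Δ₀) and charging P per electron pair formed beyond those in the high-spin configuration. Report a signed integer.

-2300

Ligand charges: 2×(-1) from CN⁻ and 2×(+0) from phen sum to -2; with overall charge +0, Cr is +2.
Cr²⁺: group 6, so d-count = 6 − 2 = 4.
In the high-spin limit (t2g^3 e_g^1) the orbital term is -0.6Δ₀ = -14592 cm⁻¹, with no excess pairing.
For low-spin the configuration is t2g^4 e_g^0: orbital energy -1.6 × 24320 = -38912 cm⁻¹, and 1 additional pair relative to high-spin adds 22020 cm⁻¹, giving -16892 cm⁻¹.
The difference is -16892 − (-14592) = -2300 cm⁻¹, so low-spin lies lower.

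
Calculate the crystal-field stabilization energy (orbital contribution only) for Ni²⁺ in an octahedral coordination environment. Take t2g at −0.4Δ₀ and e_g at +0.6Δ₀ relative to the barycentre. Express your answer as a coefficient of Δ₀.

Ni²⁺: group 10, so d-count = 10 − 2 = 8.
Configuration: t2g^6 e_g^2.
CFSE = 6(-0.4Δ₀) + 2(0.6Δ₀) = -2.4Δ₀ + 1.2Δ₀ = -1.2Δ₀.

-1.2 Δ₀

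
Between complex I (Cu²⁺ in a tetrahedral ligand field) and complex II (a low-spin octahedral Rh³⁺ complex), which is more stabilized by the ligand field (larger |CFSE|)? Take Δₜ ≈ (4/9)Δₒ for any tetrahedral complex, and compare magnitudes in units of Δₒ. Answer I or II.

I: Cu is in group 11, so Cu²⁺ is d⁹ (11 − 2 = 9); Tetrahedral splitting is small, so the complex is high-spin; e⁴ t₂⁵, CFSE = -0.4Δₜ ≈ -0.18Δₒ.
II: Group 9 minus oxidation state +3 gives a d⁶ configuration for Rh³⁺; t2g^6 e_g^0, CFSE = -2.4Δₒ.
So II has the larger |CFSE|.

II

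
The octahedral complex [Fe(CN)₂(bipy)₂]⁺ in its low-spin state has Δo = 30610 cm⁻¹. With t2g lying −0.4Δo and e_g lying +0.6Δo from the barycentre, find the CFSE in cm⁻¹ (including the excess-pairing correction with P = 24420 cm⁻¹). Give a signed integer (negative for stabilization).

Ligand charges: 2×(-1) from CN⁻ and 2×(+0) from bipy sum to -2; with overall charge +1, Fe is +3.
Group 8 minus oxidation state +3 gives a d⁵ configuration for Fe³⁺.
Configuration: t2g^5 e_g^0.
Orbital CFSE = 5(-0.4) + 0(0.6) = -2.0Δo = -2.0 × 30610 = -61220 cm⁻¹.
High-spin d⁵ would be t2g^3 e_g^2 with 0 pairs; low-spin has 2, so 2 excess pairs cost +2P = +48840 cm⁻¹.
Combining: -61220 + 48840 = -12380 cm⁻¹.

-12380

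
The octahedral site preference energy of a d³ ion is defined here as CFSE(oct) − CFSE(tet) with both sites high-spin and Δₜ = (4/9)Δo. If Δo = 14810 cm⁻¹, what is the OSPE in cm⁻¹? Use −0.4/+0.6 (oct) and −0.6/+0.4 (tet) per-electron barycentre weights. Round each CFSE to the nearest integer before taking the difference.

In an octahedral site d³ (HS) is t₂g³ eg⁰, giving CFSE(oct) = -1.2Δo = -17772 cm⁻¹.
Tetrahedral: e² t₂¹, CFSE = 2(−0.6) + 1(+0.4) = -0.8Δₜ = -0.8 × (4/9) × 14810 = -5266 cm⁻¹.
OSPE = -17772 − (-5266) = -12506 cm⁻¹.

-12506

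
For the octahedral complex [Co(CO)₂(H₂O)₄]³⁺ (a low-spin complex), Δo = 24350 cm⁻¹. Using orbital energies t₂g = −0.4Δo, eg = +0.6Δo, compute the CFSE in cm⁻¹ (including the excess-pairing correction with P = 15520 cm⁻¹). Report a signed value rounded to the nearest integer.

-27400

Ligand charges: 2×(+0) from CO and 4×(+0) from H₂O sum to +0; with overall charge +3, Co is +3.
Group 9 minus oxidation state +3 gives a d⁶ configuration for Co³⁺.
The d⁶ electrons fill as t₂g⁶ eg⁰.
The orbital stabilization is -2.4Δo = -2.4 × 24350 = -58440 cm⁻¹.
Pairing penalty: 3 pairs vs 1 in the high-spin reference → 2 extra × P = 31040 cm⁻¹.
Overall CFSE = -58440 + 31040 = -27400 cm⁻¹.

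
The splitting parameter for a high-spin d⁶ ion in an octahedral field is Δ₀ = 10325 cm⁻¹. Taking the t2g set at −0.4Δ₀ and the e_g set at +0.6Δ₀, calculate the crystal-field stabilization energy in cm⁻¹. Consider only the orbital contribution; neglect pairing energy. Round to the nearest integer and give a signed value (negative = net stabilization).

The d⁶ electrons fill as t2g^4 e_g^2.
CFSE(orbital) = 4×(-0.4Δ₀) + 2×(0.6Δ₀) = -0.4Δ₀; with Δ₀ = 10325 cm⁻¹ that is -4130 cm⁻¹.

-4130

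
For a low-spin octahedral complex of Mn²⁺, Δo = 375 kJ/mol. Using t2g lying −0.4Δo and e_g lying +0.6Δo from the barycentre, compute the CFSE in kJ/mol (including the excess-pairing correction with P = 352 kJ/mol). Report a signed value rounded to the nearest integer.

-46

Mn²⁺: group 7, so d-count = 7 − 2 = 5.
The d⁵ electrons fill as t2g^5 e_g^0.
The orbital stabilization is -2.0Δo = -2.0 × 375 = -750 kJ/mol.
Relative to high-spin t2g^3 e_g^2 (0 paired), the low-spin configuration has 2 additional pairs, contributing +2 × 352 = +704 kJ/mol.
Combining: -750 + 704 = -46 kJ/mol.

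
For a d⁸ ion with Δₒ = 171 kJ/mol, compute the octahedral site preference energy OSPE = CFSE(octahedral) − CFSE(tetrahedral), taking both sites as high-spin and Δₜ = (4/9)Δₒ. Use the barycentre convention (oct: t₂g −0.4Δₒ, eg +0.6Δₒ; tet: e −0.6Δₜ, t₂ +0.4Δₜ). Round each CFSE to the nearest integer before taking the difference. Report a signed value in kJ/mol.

Octahedral (high-spin): t₂g⁶ eg², CFSE = 6(−0.4) + 2(+0.6) = -1.2Δₒ = -1.2 × 171 = -205 kJ/mol.
In a tetrahedral site the filling is e⁴ t₂⁴: CFSE(tet) = -0.8Δₜ = -0.8 × (4/9)(171) = -61 kJ/mol.
Subtracting, OSPE = -205 − (-61) = -144 kJ/mol.

-144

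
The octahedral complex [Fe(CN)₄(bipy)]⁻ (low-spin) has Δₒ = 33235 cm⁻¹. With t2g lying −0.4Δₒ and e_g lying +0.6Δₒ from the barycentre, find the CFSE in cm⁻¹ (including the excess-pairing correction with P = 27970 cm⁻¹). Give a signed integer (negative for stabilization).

-10530

Ligand charges: 4×(-1) from CN⁻ and 1×(+0) from bipy sum to -4; with overall charge -1, Fe is +3.
Fe³⁺: group 8, so d-count = 8 − 3 = 5.
Electron filling gives t2g^5 e_g^0.
The orbital stabilization is -2.0Δₒ = -2.0 × 33235 = -66470 cm⁻¹.
High-spin d⁵ would be t2g^3 e_g^2 with 0 pairs; low-spin has 2, so 2 excess pairs cost +2P = +55940 cm⁻¹.
Overall CFSE = -66470 + 55940 = -10530 cm⁻¹.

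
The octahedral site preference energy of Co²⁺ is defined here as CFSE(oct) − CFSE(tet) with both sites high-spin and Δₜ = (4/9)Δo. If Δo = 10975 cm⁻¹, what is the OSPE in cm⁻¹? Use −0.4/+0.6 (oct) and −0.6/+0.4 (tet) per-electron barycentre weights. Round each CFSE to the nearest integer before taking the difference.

-2927

Co is in group 9, so Co²⁺ is d⁷ (9 − 2 = 7).
In an octahedral site d⁷ (HS) is t₂g⁵ eg², giving CFSE(oct) = -0.8Δo = -8780 cm⁻¹.
In a tetrahedral site the filling is e⁴ t₂³: CFSE(tet) = -1.2Δₜ = -1.2 × (4/9)(10975) = -5853 cm⁻¹.
OSPE = -8780 − (-5853) = -2927 cm⁻¹.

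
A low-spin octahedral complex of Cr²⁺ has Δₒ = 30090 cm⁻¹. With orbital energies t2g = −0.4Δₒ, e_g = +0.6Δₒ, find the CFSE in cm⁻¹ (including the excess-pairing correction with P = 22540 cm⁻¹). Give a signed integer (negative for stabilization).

Cr sits in group 6; removing 2 electrons leaves Cr²⁺ with 6 − 2 = 4 d electrons.
Electron filling gives t2g^4 e_g^0.
CFSE(orbital) = 4×(-0.4Δₒ) + 0×(0.6Δₒ) = -1.6Δₒ; with Δₒ = 30090 cm⁻¹ that is -48144 cm⁻¹.
Pairing penalty: 1 pair vs 0 in the high-spin reference → 1 extra × P = 22540 cm⁻¹.
Net CFSE = -48144 + 22540 = -25604 cm⁻¹.

-25604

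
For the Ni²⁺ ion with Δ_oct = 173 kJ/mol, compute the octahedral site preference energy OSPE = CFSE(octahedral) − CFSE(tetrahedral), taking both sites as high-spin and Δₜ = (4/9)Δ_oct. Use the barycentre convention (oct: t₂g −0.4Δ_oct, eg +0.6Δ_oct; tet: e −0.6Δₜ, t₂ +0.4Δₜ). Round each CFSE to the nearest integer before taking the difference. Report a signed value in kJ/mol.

-146

Ni sits in group 10; removing 2 electrons leaves Ni²⁺ with 10 − 2 = 8 d electrons.
In an octahedral site d⁸ (HS) is t₂g⁶ eg², giving CFSE(oct) = -1.2Δ_oct = -208 kJ/mol.
Tetrahedral: e⁴ t₂⁴, CFSE = 4(−0.6) + 4(+0.4) = -0.8Δₜ = -0.8 × (4/9) × 173 = -62 kJ/mol.
Subtracting, OSPE = -208 − (-62) = -146 kJ/mol.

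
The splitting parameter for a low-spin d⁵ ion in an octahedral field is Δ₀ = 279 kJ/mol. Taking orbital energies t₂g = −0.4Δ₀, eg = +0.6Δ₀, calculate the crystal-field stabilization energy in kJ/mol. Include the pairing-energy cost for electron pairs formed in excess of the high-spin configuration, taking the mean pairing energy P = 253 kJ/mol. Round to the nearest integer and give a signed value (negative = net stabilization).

-52

The d⁵ electrons fill as t₂g⁵ eg⁰.
CFSE(orbital) = 5×(-0.4Δ₀) + 0×(0.6Δ₀) = -2.0Δ₀; with Δ₀ = 279 kJ/mol that is -558 kJ/mol.
Pairing penalty: 2 pairs vs 0 in the high-spin reference → 2 extra × P = 506 kJ/mol.
Overall CFSE = -558 + 506 = -52 kJ/mol.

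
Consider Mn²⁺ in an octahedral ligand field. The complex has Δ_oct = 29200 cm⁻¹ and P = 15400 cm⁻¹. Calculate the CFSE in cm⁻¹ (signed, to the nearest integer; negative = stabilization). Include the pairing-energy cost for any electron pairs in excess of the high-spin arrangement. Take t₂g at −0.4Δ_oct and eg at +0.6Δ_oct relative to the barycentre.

Mn²⁺: group 7, so d-count = 7 − 2 = 5.
Since Δ_oct = 29200 cm⁻¹ > P = 15400 cm⁻¹, the complex adopts the low-spin configuration.
Filling d⁵ accordingly: t₂g⁵ eg⁰.
Orbital CFSE = -2.0Δ_oct = -2.0 × 29200 = -58400 cm⁻¹.
Excess pairs vs high-spin: 2 − 0 = 2; pairing cost = +30800 cm⁻¹.
Net CFSE = -58400 + 30800 = -27600 cm⁻¹.

-27600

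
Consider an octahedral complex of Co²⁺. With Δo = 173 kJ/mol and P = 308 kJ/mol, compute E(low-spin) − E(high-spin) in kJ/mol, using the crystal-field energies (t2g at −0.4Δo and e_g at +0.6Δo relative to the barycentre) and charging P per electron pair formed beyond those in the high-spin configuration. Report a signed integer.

Co is in group 9, so Co²⁺ is d⁷ (9 − 2 = 7).
High-spin d⁷ fills as t2g^5 e_g^2 with CFSE 5(−0.4) + 2(+0.6) = -0.8Δo = -138 kJ/mol.
Low-spin t2g^6 e_g^1 gives -1.8Δo = -311 kJ/mol, but forming 1 extra pair costs 1P = 308 kJ/mol, so E(LS) = -311 + 308 = -3 kJ/mol.
E(LS) − E(HS) = -3 − (-138) = 135 kJ/mol.

135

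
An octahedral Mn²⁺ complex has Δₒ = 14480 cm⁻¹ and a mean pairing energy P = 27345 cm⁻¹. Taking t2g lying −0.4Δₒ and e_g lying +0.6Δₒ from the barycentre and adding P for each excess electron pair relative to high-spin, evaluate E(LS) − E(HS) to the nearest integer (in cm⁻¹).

25730

Mn is in group 7, so Mn²⁺ is d⁵ (7 − 2 = 5).
High-spin: t2g^3 e_g^2, CFSE = 0.0Δₒ = 0 cm⁻¹.
Low-spin t2g^5 e_g^0 gives -2.0Δₒ = -28960 cm⁻¹, but forming 2 extra pairs costs 2P = 54690 cm⁻¹, so E(LS) = -28960 + 54690 = 25730 cm⁻¹.
Thus E(LS) − E(HS) = 25730 cm⁻¹.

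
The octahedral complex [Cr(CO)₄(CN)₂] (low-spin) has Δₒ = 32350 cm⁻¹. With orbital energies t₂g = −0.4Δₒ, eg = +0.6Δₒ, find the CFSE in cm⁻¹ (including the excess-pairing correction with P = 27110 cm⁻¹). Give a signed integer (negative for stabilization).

Ligand charges: 4×(+0) from CO and 2×(-1) from CN⁻ sum to -2; with overall charge +0, Cr is +2.
Cr is in group 6, so Cr²⁺ is d⁴ (6 − 2 = 4).
Configuration: t₂g⁴ eg⁰.
CFSE(orbital) = 4×(-0.4Δₒ) + 0×(0.6Δₒ) = -1.6Δₒ; with Δₒ = 32350 cm⁻¹ that is -51760 cm⁻¹.
High-spin d⁴ would be t₂g³ eg¹ with 0 pairs; low-spin has 1, so 1 excess pair costs +1P = +27110 cm⁻¹.
Combining: -51760 + 27110 = -24650 cm⁻¹.

-24650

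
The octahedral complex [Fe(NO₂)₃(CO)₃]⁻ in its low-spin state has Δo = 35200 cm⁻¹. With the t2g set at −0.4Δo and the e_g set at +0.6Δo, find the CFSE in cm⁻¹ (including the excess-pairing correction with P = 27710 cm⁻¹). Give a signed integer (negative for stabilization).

-29060

Ligand charges: 3×(-1) from NO₂⁻ and 3×(+0) from CO sum to -3; with overall charge -1, Fe is +2.
Group 8 minus oxidation state +2 gives a d⁶ configuration for Fe²⁺.
Electron filling gives t2g^6 e_g^0.
CFSE(orbital) = 6×(-0.4Δo) + 0×(0.6Δo) = -2.4Δo; with Δo = 35200 cm⁻¹ that is -84480 cm⁻¹.
High-spin d⁶ would be t2g^4 e_g^2 with 1 pair; low-spin has 3, so 2 excess pairs cost +2P = +55420 cm⁻¹.
Combining: -84480 + 55420 = -29060 cm⁻¹.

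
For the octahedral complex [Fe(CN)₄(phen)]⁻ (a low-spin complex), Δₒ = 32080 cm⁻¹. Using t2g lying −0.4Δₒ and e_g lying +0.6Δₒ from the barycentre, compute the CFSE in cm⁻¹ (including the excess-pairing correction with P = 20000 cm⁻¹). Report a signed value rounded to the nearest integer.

-24160

Ligand charges: 4×(-1) from CN⁻ and 1×(+0) from phen sum to -4; with overall charge -1, Fe is +3.
Group 8 minus oxidation state +3 gives a d⁵ configuration for Fe³⁺.
The d⁵ electrons fill as t2g^5 e_g^0.
CFSE(orbital) = 5×(-0.4Δₒ) + 0×(0.6Δₒ) = -2.0Δₒ; with Δₒ = 32080 cm⁻¹ that is -64160 cm⁻¹.
Relative to high-spin t2g^3 e_g^2 (0 paired), the low-spin configuration has 2 additional pairs, contributing +2 × 20000 = +40000 cm⁻¹.
Combining: -64160 + 40000 = -24160 cm⁻¹.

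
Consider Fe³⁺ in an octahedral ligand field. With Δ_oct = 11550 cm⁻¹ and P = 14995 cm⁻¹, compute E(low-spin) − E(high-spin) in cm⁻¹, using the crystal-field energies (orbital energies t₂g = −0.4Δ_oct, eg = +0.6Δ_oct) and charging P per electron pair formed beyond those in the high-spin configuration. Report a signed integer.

Group 8 minus oxidation state +3 gives a d⁵ configuration for Fe³⁺.
High-spin d⁵ fills as t₂g³ eg² with CFSE 3(−0.4) + 2(+0.6) = 0.0Δ_oct = 0 cm⁻¹.
Low-spin: t₂g⁵ eg⁰, orbital CFSE = -2.0Δ_oct = -23100 cm⁻¹; plus 2 excess pairs × P = +29990 cm⁻¹; total 6890 cm⁻¹.
Thus E(LS) − E(HS) = 6890 cm⁻¹.

6890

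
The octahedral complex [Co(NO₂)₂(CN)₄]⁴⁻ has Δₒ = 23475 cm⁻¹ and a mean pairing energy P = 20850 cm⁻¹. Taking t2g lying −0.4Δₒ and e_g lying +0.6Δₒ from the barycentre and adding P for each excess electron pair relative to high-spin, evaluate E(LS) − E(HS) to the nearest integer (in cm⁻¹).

Ligand charges: 2×(-1) from NO₂⁻ and 4×(-1) from CN⁻ sum to -6; with overall charge -4, Co is +2.
Group 9 minus oxidation state +2 gives a d⁷ configuration for Co²⁺.
High-spin: t2g^5 e_g^2, CFSE = -0.8Δₒ = -18780 cm⁻¹.
Low-spin t2g^6 e_g^1 gives -1.8Δₒ = -42255 cm⁻¹, but forming 1 extra pair costs 1P = 20850 cm⁻¹, so E(LS) = -42255 + 20850 = -21405 cm⁻¹.
Thus E(LS) − E(HS) = -2625 cm⁻¹.

-2625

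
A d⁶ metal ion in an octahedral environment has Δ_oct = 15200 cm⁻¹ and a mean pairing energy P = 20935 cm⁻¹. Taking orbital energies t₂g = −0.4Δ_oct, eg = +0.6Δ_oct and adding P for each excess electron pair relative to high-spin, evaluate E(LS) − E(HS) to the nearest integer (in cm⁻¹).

High-spin d⁶ fills as t₂g⁴ eg² with CFSE 4(−0.4) + 2(+0.6) = -0.4Δ_oct = -6080 cm⁻¹.
Low-spin: t₂g⁶ eg⁰, orbital CFSE = -2.4Δ_oct = -36480 cm⁻¹; plus 2 excess pairs × P = +41870 cm⁻¹; total 5390 cm⁻¹.
The difference is 5390 − (-6080) = 11470 cm⁻¹, so high-spin lies lower.

11470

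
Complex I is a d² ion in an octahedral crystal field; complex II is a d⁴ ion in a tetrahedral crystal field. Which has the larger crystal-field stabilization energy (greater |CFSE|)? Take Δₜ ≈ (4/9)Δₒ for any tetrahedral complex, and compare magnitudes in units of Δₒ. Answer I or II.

I

I: t₂g² eg⁰, CFSE = -0.8Δₒ.
II: Tetrahedral splitting is small, so the complex is high-spin; e² t₂², CFSE = -0.4Δₜ ≈ -0.18Δₒ.
So I has the larger |CFSE|.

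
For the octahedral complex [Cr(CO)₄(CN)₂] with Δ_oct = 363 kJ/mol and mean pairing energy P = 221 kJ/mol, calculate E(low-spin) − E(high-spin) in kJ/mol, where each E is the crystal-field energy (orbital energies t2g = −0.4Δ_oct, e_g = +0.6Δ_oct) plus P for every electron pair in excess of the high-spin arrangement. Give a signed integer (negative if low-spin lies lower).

Ligand charges: 4×(+0) from CO and 2×(-1) from CN⁻ sum to -2; with overall charge +0, Cr is +2.
Cr²⁺: group 6, so d-count = 6 − 2 = 4.
High-spin: t2g^3 e_g^1, CFSE = -0.6Δ_oct = -218 kJ/mol.
Low-spin: t2g^4 e_g^0, orbital CFSE = -1.6Δ_oct = -581 kJ/mol; plus 1 excess pair × P = +221 kJ/mol; total -360 kJ/mol.
The difference is -360 − (-218) = -142 kJ/mol, so low-spin lies lower.

-142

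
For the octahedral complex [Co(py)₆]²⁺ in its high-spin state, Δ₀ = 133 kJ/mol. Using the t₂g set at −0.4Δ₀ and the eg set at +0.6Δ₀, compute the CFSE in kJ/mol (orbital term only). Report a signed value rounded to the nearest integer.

-106

py is neutral, so the +2 overall charge sits on Co: oxidation state +2.
Co²⁺: group 9, so d-count = 9 − 2 = 7.
The d⁷ electrons fill as t₂g⁵ eg².
Orbital CFSE = 5(-0.4) + 2(0.6) = -0.8Δ₀ = -0.8 × 133 = -106 kJ/mol.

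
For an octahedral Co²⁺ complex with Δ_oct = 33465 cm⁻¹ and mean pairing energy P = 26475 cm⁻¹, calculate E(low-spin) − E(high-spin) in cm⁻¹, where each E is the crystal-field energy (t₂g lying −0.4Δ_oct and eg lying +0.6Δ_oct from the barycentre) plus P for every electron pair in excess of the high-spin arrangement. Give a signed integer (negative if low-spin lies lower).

-6990

Co is in group 9, so Co²⁺ is d⁷ (9 − 2 = 7).
In the high-spin limit (t₂g⁵ eg²) the orbital term is -0.8Δ_oct = -26772 cm⁻¹, with no excess pairing.
For low-spin the configuration is t₂g⁶ eg¹: orbital energy -1.8 × 33465 = -60237 cm⁻¹, and 1 additional pair relative to high-spin adds 26475 cm⁻¹, giving -33762 cm⁻¹.
E(LS) − E(HS) = -33762 − (-26772) = -6990 cm⁻¹.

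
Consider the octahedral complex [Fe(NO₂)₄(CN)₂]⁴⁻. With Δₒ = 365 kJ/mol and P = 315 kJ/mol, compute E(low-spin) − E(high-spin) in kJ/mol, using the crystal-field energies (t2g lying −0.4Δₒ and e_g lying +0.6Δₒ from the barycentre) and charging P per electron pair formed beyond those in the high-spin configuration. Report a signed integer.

-100

Ligand charges: 4×(-1) from NO₂⁻ and 2×(-1) from CN⁻ sum to -6; with overall charge -4, Fe is +2.
Group 8 minus oxidation state +2 gives a d⁶ configuration for Fe²⁺.
High-spin: t2g^4 e_g^2, CFSE = -0.4Δₒ = -146 kJ/mol.
Low-spin: t2g^6 e_g^0, orbital CFSE = -2.4Δₒ = -876 kJ/mol; plus 2 excess pairs × P = +630 kJ/mol; total -246 kJ/mol.
The difference is -246 − (-146) = -100 kJ/mol, so low-spin lies lower.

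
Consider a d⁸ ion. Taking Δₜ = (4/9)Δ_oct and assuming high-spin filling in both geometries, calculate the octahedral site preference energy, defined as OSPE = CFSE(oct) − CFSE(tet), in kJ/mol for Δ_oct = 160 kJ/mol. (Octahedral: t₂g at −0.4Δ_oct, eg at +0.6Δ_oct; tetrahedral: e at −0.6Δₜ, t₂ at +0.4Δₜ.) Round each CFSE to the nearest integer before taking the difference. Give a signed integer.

Octahedral (high-spin): t2g^6 e_g^2, CFSE = 6(−0.4) + 2(+0.6) = -1.2Δ_oct = -1.2 × 160 = -192 kJ/mol.
Tetrahedral: e^4 t2^4, CFSE = 4(−0.6) + 4(+0.4) = -0.8Δₜ = -0.8 × (4/9) × 160 = -57 kJ/mol.
OSPE = CFSE(oct) − CFSE(tet) = -192 − (-57) = -135 kJ/mol.

-135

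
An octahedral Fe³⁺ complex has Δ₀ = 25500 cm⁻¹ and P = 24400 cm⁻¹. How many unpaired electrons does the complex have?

Group 8 minus oxidation state +3 gives a d⁵ configuration for Fe³⁺.
Since Δ₀ = 25500 cm⁻¹ > P = 24400 cm⁻¹, the complex adopts the low-spin configuration.
Filling d⁵ accordingly: t₂g⁵ eg⁰.
Unpaired electrons: 1.

1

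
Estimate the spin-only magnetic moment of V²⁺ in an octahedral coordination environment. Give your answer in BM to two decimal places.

V²⁺: group 5, so d-count = 5 − 2 = 3.
Configuration: t₂g³ eg⁰ → 3 unpaired electrons.
μ(spin-only) = √[3(3+2)] = √15 ≈ 3.87 BM.

3.87 BM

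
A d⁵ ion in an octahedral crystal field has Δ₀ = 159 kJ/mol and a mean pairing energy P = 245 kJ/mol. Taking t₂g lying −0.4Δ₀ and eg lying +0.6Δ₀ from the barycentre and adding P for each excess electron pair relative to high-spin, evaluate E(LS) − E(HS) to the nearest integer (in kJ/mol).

High-spin: t₂g³ eg², CFSE = 0.0Δ₀ = 0 kJ/mol.
For low-spin the configuration is t₂g⁵ eg⁰: orbital energy -2.0 × 159 = -318 kJ/mol, and 2 additional pairs relative to high-spin add 490 kJ/mol, giving 172 kJ/mol.
Thus E(LS) − E(HS) = 172 kJ/mol.

172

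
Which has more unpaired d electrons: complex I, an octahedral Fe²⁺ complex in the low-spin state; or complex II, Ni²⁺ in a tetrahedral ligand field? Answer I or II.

II

I: Group 8 minus oxidation state +2 gives a d⁶ configuration for Fe²⁺; t₂g⁶ eg⁰ → 0 unpaired.
II: Ni is in group 10, so Ni²⁺ is d⁸ (10 − 2 = 8); Tetrahedral splitting is small, so the complex is high-spin; e⁴ t₂⁴ → 2 unpaired.
So II has more unpaired electrons.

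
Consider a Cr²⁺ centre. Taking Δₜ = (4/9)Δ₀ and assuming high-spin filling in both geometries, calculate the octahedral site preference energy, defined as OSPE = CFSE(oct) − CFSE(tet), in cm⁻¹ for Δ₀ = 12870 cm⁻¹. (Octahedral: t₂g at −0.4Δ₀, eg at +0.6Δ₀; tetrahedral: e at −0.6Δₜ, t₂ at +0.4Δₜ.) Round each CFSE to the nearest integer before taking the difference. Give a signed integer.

Cr²⁺: group 6, so d-count = 6 − 2 = 4.
Octahedral (high-spin): t2g^3 e_g^1, CFSE = 3(−0.4) + 1(+0.6) = -0.6Δ₀ = -0.6 × 12870 = -7722 cm⁻¹.
Tetrahedral: e^2 t2^2, CFSE = 2(−0.6) + 2(+0.4) = -0.4Δₜ = -0.4 × (4/9) × 12870 = -2288 cm⁻¹.
Subtracting, OSPE = -7722 − (-2288) = -5434 cm⁻¹.

-5434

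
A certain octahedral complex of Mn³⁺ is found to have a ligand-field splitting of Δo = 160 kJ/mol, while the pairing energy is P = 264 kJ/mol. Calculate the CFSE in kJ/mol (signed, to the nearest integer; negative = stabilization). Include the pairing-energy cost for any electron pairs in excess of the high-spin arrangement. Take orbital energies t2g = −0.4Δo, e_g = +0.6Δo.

Mn sits in group 7; removing 3 electrons leaves Mn³⁺ with 7 − 3 = 4 d electrons.
Here Δo < P (160 < 264), so the high-spin state is favoured.
That gives t2g^3 e_g^1.
Orbital CFSE = -0.6Δo = -0.6 × 160 = -96 kJ/mol.
High-spin has no excess pairs, so no pairing correction applies.

-96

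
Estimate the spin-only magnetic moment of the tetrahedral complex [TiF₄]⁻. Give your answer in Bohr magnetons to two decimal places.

1.73 Bohr magnetons

Each F⁻ contributes -1; 4 × (-1) = -4. With overall charge -1, Ti is in the +3 oxidation state.
Ti is in group 4, so Ti³⁺ is d¹ (4 − 3 = 1).
With tetrahedral geometry the complex is necessarily high-spin.
Configuration: e^1 t2^0 → 1 unpaired electron.
μ(spin-only) = √[1(1+2)] = √3 ≈ 1.73 Bohr magnetons.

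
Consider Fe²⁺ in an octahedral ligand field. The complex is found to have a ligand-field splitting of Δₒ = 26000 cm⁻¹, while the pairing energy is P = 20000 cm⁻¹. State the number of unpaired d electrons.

0

Fe sits in group 8; removing 2 electrons leaves Fe²⁺ with 8 − 2 = 6 d electrons.
Δₒ > P, so pairing is preferred: the ground state is low-spin.
Filling d⁶ accordingly: t2g^6 e_g^0.
Unpaired electrons: 0.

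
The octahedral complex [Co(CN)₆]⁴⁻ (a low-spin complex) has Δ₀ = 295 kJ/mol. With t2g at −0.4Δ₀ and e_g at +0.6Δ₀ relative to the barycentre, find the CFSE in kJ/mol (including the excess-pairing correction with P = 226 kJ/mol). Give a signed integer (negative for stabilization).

Each CN⁻ contributes -1; 6 × (-1) = -6. With overall charge -4, Co is in the +2 oxidation state.
Co sits in group 9; removing 2 electrons leaves Co²⁺ with 9 − 2 = 7 d electrons.
Configuration: t2g^6 e_g^1.
Orbital CFSE = 6(-0.4) + 1(0.6) = -1.8Δ₀ = -1.8 × 295 = -531 kJ/mol.
Relative to high-spin t2g^5 e_g^2 (2 paired), the low-spin configuration has 1 additional pair, contributing +1 × 226 = +226 kJ/mol.
Net CFSE = -531 + 226 = -305 kJ/mol.

-305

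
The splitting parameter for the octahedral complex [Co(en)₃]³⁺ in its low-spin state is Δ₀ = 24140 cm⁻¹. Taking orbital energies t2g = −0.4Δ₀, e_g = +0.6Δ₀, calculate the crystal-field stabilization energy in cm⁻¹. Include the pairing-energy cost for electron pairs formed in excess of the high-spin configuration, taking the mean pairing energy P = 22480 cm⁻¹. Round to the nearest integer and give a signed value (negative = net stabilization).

en is neutral, so the +3 overall charge sits on Co: oxidation state +3.
Co sits in group 9; removing 3 electrons leaves Co³⁺ with 9 − 3 = 6 d electrons.
Electron filling gives t2g^6 e_g^0.
Orbital CFSE = 6(-0.4) + 0(0.6) = -2.4Δ₀ = -2.4 × 24140 = -57936 cm⁻¹.
Pairing penalty: 3 pairs vs 1 in the high-spin reference → 2 extra × P = 44960 cm⁻¹.
Overall CFSE = -57936 + 44960 = -12976 cm⁻¹.

-12976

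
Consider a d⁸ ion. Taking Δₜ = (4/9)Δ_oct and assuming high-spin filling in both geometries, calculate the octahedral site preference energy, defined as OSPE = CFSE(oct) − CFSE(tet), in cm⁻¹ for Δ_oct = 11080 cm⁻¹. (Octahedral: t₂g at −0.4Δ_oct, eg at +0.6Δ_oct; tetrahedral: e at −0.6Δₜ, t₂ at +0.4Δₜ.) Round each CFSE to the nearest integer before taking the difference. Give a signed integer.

Octahedral high-spin t₂g⁶ eg²: CFSE = -1.2 × 11080 = -13296 cm⁻¹.
Tetrahedral: e⁴ t₂⁴, CFSE = 4(−0.6) + 4(+0.4) = -0.8Δₜ = -0.8 × (4/9) × 11080 = -3940 cm⁻¹.
Subtracting, OSPE = -13296 − (-3940) = -9356 cm⁻¹.

-9356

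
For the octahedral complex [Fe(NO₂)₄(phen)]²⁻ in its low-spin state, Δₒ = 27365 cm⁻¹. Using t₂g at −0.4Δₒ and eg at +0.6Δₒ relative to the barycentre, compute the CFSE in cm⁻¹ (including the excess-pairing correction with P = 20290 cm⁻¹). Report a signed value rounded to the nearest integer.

Ligand charges: 4×(-1) from NO₂⁻ and 1×(+0) from phen sum to -4; with overall charge -2, Fe is +2.
Fe²⁺: group 8, so d-count = 8 − 2 = 6.
Configuration: t₂g⁶ eg⁰.
CFSE(orbital) = 6×(-0.4Δₒ) + 0×(0.6Δₒ) = -2.4Δₒ; with Δₒ = 27365 cm⁻¹ that is -65676 cm⁻¹.
Relative to high-spin t₂g⁴ eg² (1 paired), the low-spin configuration has 2 additional pairs, contributing +2 × 20290 = +40580 cm⁻¹.
Combining: -65676 + 40580 = -25096 cm⁻¹.

-25096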